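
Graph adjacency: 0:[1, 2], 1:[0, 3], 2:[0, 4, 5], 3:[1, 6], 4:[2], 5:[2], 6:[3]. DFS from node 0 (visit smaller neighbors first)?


DFS stack-based: start with [0]
Visit order: [0, 1, 3, 6, 2, 4, 5]


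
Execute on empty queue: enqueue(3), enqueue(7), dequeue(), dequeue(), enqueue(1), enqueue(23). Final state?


enqueue(3) -> [3]
enqueue(7) -> [3, 7]
dequeue() returns 3 -> [7]
dequeue() returns 7 -> []
enqueue(1) -> [1]
enqueue(23) -> [1, 23]
Final queue (front to back): [1, 23]


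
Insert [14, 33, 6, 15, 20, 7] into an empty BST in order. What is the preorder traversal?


Root = 14; build tree by BST insertion.
Preorder traversal: [14, 6, 7, 33, 15, 20]


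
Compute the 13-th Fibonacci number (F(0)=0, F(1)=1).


F(n)=F(n-1)+F(n-2)
...F(11)=89, F(12)=144, F(13)=233


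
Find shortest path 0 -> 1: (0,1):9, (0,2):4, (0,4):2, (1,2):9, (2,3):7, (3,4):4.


Dijkstra from 0:
Distances: {0: 0, 1: 9, 2: 4, 3: 6, 4: 2}
Shortest distance to 1 = 9, path = [0, 1]


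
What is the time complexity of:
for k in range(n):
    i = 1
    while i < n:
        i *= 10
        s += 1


Per nesting level: O(n) * O(log n) = O(n log n)
Complexity: O(n log n)


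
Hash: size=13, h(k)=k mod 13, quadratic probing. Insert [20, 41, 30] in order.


Insertions: 20->slot 7; 41->slot 2; 30->slot 4
Table: [None, None, 41, None, 30, None, None, 20, None, None, None, None, None]


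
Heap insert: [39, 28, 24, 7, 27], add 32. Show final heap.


Append 32: [39, 28, 24, 7, 27, 32]
Bubble up: swap idx 5(32) with idx 2(24)
Result: [39, 28, 32, 7, 27, 24]


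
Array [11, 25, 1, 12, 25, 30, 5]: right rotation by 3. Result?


Right rotate by 3: [25, 30, 5, 11, 25, 1, 12]


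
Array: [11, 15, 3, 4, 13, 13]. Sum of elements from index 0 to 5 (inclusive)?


Prefix sums: [0, 11, 26, 29, 33, 46, 59]
Sum[0..5] = prefix[6] - prefix[0] = 59 - 0 = 59


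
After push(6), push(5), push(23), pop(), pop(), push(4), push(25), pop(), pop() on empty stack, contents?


push(6) -> [6]
push(5) -> [6, 5]
push(23) -> [6, 5, 23]
pop() returns 23 -> [6, 5]
pop() returns 5 -> [6]
push(4) -> [6, 4]
push(25) -> [6, 4, 25]
pop() returns 25 -> [6, 4]
pop() returns 4 -> [6]
Final stack (bottom to top): [6]


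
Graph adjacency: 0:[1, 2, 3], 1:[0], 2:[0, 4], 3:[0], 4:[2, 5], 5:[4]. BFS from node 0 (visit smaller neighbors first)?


BFS queue: start with [0]
Visit order: [0, 1, 2, 3, 4, 5]


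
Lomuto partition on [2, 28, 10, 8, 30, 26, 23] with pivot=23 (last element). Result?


Elements <= 23 go left of pivot.
Result: [2, 10, 8, 23, 30, 26, 28], pivot at index 3


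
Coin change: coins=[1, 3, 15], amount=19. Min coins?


dp[0]=0; dp[i]=1+min(dp[i-c] for c in coins)
...dp[14]=6, dp[15]=1, dp[16]=2, dp[17]=3, dp[18]=2, dp[19]=3
Minimum coins for 19 = 3


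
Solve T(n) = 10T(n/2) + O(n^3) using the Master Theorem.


a=10, b=2, c=3. log_2(10)=3.322 > c=3. Case 1: O(n^log_b(a)) = O(n^3.322)
Complexity: O(n^3.322)


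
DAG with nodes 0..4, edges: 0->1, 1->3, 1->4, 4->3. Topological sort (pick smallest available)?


Kahn's algorithm, process smallest node first
Order: [0, 1, 2, 4, 3]


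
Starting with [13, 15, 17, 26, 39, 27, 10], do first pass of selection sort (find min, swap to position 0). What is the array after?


After one pass: [10, 15, 17, 26, 39, 27, 13]


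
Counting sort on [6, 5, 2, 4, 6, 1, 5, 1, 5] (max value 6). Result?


Count array: [0, 2, 1, 0, 1, 3, 2]
Reconstruct: [1, 1, 2, 4, 5, 5, 5, 6, 6]


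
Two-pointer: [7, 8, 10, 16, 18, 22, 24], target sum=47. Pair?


Two pointers: lo=0, hi=6
No pair sums to 47


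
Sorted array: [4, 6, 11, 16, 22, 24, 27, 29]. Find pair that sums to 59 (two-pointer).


Two pointers: lo=0, hi=7
No pair sums to 59


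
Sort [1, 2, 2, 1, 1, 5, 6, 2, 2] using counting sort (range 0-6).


Count array: [0, 3, 4, 0, 0, 1, 1]
Reconstruct: [1, 1, 1, 2, 2, 2, 2, 5, 6]


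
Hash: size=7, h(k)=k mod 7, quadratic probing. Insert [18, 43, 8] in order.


Insertions: 18->slot 4; 43->slot 1; 8->slot 2
Table: [None, 43, 8, None, 18, None, None]


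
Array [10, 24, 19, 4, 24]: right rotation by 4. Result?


Right rotate by 4: [24, 19, 4, 24, 10]


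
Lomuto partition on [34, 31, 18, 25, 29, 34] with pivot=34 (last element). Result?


Elements <= 34 go left of pivot.
Result: [34, 31, 18, 25, 29, 34], pivot at index 5


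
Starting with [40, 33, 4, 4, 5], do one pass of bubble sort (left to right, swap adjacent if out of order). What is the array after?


After one pass: [33, 4, 4, 5, 40]


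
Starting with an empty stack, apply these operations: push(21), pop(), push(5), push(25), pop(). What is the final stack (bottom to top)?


push(21) -> [21]
pop() returns 21 -> []
push(5) -> [5]
push(25) -> [5, 25]
pop() returns 25 -> [5]
Final stack (bottom to top): [5]


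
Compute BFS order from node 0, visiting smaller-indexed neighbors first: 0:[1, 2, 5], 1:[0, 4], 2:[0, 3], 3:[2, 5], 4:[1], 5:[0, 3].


BFS queue: start with [0]
Visit order: [0, 1, 2, 5, 4, 3]


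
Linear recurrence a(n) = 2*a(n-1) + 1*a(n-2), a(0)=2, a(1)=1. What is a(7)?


Build bottom-up:
...a(5)=53, a(6)=128, a(7)=2*128+1*53=309


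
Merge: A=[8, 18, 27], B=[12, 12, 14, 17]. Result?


Compare heads, take smaller each step.
Merged: [8, 12, 12, 14, 17, 18, 27]


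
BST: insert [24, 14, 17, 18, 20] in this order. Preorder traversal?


Root = 24; build tree by BST insertion.
Preorder traversal: [24, 14, 17, 18, 20]


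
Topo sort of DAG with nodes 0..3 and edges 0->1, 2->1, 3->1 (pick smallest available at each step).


Kahn's algorithm, process smallest node first
Order: [0, 2, 3, 1]


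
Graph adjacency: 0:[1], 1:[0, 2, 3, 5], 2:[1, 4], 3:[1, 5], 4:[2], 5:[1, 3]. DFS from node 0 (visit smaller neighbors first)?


DFS stack-based: start with [0]
Visit order: [0, 1, 2, 4, 3, 5]


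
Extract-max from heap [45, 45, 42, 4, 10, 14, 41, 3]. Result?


Max = 45
Replace root with last, heapify down
Resulting heap: [45, 10, 42, 4, 3, 14, 41]


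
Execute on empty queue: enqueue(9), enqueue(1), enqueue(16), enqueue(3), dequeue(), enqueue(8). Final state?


enqueue(9) -> [9]
enqueue(1) -> [9, 1]
enqueue(16) -> [9, 1, 16]
enqueue(3) -> [9, 1, 16, 3]
dequeue() returns 9 -> [1, 16, 3]
enqueue(8) -> [1, 16, 3, 8]
Final queue (front to back): [1, 16, 3, 8]


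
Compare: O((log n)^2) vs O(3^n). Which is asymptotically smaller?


polylogarithmic grows slower than exponential (base 3)
O((log n)^2) is asymptotically smaller; O(3^n) grows faster


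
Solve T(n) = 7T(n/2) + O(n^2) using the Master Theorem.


a=7, b=2, c=2. log_2(7)=2.807 > c=2. Case 1: O(n^log_b(a)) = O(n^2.807)
Complexity: O(n^2.807)


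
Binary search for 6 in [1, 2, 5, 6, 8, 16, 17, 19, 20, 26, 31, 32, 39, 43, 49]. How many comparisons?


Search for 6:
[0,14] mid=7 arr[7]=19
[0,6] mid=3 arr[3]=6
Total: 2 comparisons


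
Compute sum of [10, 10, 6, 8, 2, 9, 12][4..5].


Prefix sums: [0, 10, 20, 26, 34, 36, 45, 57]
Sum[4..5] = prefix[6] - prefix[4] = 45 - 34 = 11


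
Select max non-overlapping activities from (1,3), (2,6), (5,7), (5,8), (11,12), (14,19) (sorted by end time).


Greedy: pick earliest-ending, then skip overlaps.
Selected (4 activities): [(1, 3), (5, 7), (11, 12), (14, 19)]


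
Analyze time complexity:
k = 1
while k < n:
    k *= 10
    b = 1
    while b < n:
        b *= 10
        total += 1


Per nesting level: O(log n) * O(log n) = O((log n)^2)
Complexity: O((log n)^2)


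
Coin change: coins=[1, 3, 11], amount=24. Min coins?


dp[0]=0; dp[i]=1+min(dp[i-c] for c in coins)
...dp[19]=5, dp[20]=4, dp[21]=5, dp[22]=2, dp[23]=3, dp[24]=4
Minimum coins for 24 = 4


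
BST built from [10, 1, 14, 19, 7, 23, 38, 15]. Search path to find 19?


BST root = 10
Search for 19: compare at each node
Path: [10, 14, 19]


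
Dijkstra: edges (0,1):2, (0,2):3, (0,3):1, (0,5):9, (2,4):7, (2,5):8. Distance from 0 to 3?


Dijkstra from 0:
Distances: {0: 0, 1: 2, 2: 3, 3: 1, 4: 10, 5: 9}
Shortest distance to 3 = 1, path = [0, 3]


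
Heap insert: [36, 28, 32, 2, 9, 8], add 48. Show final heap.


Append 48: [36, 28, 32, 2, 9, 8, 48]
Bubble up: swap idx 6(48) with idx 2(32); swap idx 2(48) with idx 0(36)
Result: [48, 28, 36, 2, 9, 8, 32]


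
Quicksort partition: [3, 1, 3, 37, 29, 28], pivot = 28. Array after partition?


Elements <= 28 go left of pivot.
Result: [3, 1, 3, 28, 29, 37], pivot at index 3


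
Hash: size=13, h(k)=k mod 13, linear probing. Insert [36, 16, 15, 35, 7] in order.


Insertions: 36->slot 10; 16->slot 3; 15->slot 2; 35->slot 9; 7->slot 7
Table: [None, None, 15, 16, None, None, None, 7, None, 35, 36, None, None]


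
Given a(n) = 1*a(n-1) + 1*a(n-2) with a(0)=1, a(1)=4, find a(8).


Build bottom-up:
...a(6)=37, a(7)=60, a(8)=1*60+1*37=97


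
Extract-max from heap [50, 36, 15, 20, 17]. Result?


Max = 50
Replace root with last, heapify down
Resulting heap: [36, 20, 15, 17]


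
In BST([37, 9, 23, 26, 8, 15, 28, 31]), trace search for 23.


BST root = 37
Search for 23: compare at each node
Path: [37, 9, 23]


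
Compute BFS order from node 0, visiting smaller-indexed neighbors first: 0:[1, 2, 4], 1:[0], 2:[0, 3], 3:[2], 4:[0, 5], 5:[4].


BFS queue: start with [0]
Visit order: [0, 1, 2, 4, 3, 5]


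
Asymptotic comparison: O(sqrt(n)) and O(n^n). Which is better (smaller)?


sublinear grows slower than n^n
O(sqrt(n)) is asymptotically smaller; O(n^n) grows faster


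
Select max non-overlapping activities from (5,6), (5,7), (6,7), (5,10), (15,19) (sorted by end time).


Greedy: pick earliest-ending, then skip overlaps.
Selected (3 activities): [(5, 6), (6, 7), (15, 19)]


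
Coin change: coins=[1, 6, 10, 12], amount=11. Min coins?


dp[0]=0; dp[i]=1+min(dp[i-c] for c in coins)
...dp[6]=1, dp[7]=2, dp[8]=3, dp[9]=4, dp[10]=1, dp[11]=2
Minimum coins for 11 = 2


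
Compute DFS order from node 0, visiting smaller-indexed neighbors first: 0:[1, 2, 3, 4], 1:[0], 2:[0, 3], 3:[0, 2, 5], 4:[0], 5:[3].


DFS stack-based: start with [0]
Visit order: [0, 1, 2, 3, 5, 4]


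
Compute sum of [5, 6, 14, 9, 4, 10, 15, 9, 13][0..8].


Prefix sums: [0, 5, 11, 25, 34, 38, 48, 63, 72, 85]
Sum[0..8] = prefix[9] - prefix[0] = 85 - 0 = 85


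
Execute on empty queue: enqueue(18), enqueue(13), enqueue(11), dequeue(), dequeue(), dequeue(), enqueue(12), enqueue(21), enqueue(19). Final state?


enqueue(18) -> [18]
enqueue(13) -> [18, 13]
enqueue(11) -> [18, 13, 11]
dequeue() returns 18 -> [13, 11]
dequeue() returns 13 -> [11]
dequeue() returns 11 -> []
enqueue(12) -> [12]
enqueue(21) -> [12, 21]
enqueue(19) -> [12, 21, 19]
Final queue (front to back): [12, 21, 19]


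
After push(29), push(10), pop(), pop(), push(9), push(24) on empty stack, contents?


push(29) -> [29]
push(10) -> [29, 10]
pop() returns 10 -> [29]
pop() returns 29 -> []
push(9) -> [9]
push(24) -> [9, 24]
Final stack (bottom to top): [9, 24]


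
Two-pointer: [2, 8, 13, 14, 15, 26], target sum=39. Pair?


Two pointers: lo=0, hi=5
Found pair: (13, 26) summing to 39


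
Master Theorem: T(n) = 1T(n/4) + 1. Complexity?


a=1, b=4, c=0. log_4(1)=0 = c=0. Case 2: O(n^c log n) = O(log n)
Complexity: O(log n)


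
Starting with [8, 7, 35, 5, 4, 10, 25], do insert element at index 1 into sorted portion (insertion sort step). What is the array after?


After one pass: [7, 8, 35, 5, 4, 10, 25]


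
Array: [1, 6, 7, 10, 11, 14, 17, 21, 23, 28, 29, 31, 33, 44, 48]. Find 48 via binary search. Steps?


Search for 48:
[0,14] mid=7 arr[7]=21
[8,14] mid=11 arr[11]=31
[12,14] mid=13 arr[13]=44
[14,14] mid=14 arr[14]=48
Total: 4 comparisons


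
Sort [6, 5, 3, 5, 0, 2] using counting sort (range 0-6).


Count array: [1, 0, 1, 1, 0, 2, 1]
Reconstruct: [0, 2, 3, 5, 5, 6]


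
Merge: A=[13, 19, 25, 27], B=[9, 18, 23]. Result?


Compare heads, take smaller each step.
Merged: [9, 13, 18, 19, 23, 25, 27]


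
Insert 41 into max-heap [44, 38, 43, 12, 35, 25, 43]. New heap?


Append 41: [44, 38, 43, 12, 35, 25, 43, 41]
Bubble up: swap idx 7(41) with idx 3(12); swap idx 3(41) with idx 1(38)
Result: [44, 41, 43, 38, 35, 25, 43, 12]


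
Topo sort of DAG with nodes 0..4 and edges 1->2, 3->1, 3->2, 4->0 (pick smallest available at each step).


Kahn's algorithm, process smallest node first
Order: [3, 1, 2, 4, 0]


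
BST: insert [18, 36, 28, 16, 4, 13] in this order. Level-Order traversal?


Root = 18; build tree by BST insertion.
Level-Order traversal: [18, 16, 36, 4, 28, 13]


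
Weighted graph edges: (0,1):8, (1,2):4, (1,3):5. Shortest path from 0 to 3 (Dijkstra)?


Dijkstra from 0:
Distances: {0: 0, 1: 8, 2: 12, 3: 13}
Shortest distance to 3 = 13, path = [0, 1, 3]


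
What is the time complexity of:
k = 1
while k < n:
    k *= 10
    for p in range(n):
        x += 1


Per nesting level: O(log n) * O(n) = O(n log n)
Complexity: O(n log n)


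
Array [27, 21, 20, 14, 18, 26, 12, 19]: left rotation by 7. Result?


Left rotate by 7: [19, 27, 21, 20, 14, 18, 26, 12]


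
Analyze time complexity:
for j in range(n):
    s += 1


Per nesting level: O(n) = O(n)
Complexity: O(n)


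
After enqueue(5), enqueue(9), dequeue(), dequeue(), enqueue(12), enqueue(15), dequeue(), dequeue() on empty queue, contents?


enqueue(5) -> [5]
enqueue(9) -> [5, 9]
dequeue() returns 5 -> [9]
dequeue() returns 9 -> []
enqueue(12) -> [12]
enqueue(15) -> [12, 15]
dequeue() returns 12 -> [15]
dequeue() returns 15 -> []
Final queue (front to back): []


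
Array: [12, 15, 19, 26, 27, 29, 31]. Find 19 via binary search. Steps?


Search for 19:
[0,6] mid=3 arr[3]=26
[0,2] mid=1 arr[1]=15
[2,2] mid=2 arr[2]=19
Total: 3 comparisons


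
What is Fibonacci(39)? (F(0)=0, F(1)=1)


F(n)=F(n-1)+F(n-2)
...F(37)=24157817, F(38)=39088169, F(39)=63245986


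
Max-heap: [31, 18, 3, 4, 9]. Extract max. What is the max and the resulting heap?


Max = 31
Replace root with last, heapify down
Resulting heap: [18, 9, 3, 4]


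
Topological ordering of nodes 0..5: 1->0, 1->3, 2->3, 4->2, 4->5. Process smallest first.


Kahn's algorithm, process smallest node first
Order: [1, 0, 4, 2, 3, 5]


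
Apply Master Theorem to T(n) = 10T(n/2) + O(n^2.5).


a=10, b=2, c=2.5. log_2(10)=3.322 > c=2.5. Case 1: O(n^log_b(a)) = O(n^3.322)
Complexity: O(n^3.322)


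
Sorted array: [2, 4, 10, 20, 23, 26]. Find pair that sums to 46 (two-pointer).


Two pointers: lo=0, hi=5
Found pair: (20, 26) summing to 46


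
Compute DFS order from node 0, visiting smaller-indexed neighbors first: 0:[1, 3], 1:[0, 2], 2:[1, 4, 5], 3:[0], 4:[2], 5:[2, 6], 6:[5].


DFS stack-based: start with [0]
Visit order: [0, 1, 2, 4, 5, 6, 3]


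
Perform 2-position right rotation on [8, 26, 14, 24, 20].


Right rotate by 2: [24, 20, 8, 26, 14]


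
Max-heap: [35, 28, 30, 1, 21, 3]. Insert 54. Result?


Append 54: [35, 28, 30, 1, 21, 3, 54]
Bubble up: swap idx 6(54) with idx 2(30); swap idx 2(54) with idx 0(35)
Result: [54, 28, 35, 1, 21, 3, 30]


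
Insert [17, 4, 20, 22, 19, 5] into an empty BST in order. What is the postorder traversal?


Root = 17; build tree by BST insertion.
Postorder traversal: [5, 4, 19, 22, 20, 17]


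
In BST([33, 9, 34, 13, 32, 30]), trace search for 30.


BST root = 33
Search for 30: compare at each node
Path: [33, 9, 13, 32, 30]


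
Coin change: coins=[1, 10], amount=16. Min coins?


dp[0]=0; dp[i]=1+min(dp[i-c] for c in coins)
...dp[11]=2, dp[12]=3, dp[13]=4, dp[14]=5, dp[15]=6, dp[16]=7
Minimum coins for 16 = 7


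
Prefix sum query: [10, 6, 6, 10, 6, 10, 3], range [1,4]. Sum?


Prefix sums: [0, 10, 16, 22, 32, 38, 48, 51]
Sum[1..4] = prefix[5] - prefix[1] = 38 - 10 = 28


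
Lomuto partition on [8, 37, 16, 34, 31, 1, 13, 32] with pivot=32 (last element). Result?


Elements <= 32 go left of pivot.
Result: [8, 16, 31, 1, 13, 32, 37, 34], pivot at index 5


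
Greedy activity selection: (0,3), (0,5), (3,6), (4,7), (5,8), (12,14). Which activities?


Greedy: pick earliest-ending, then skip overlaps.
Selected (3 activities): [(0, 3), (3, 6), (12, 14)]


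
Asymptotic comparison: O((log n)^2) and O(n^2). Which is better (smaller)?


polylogarithmic grows slower than quadratic
O((log n)^2) is asymptotically smaller; O(n^2) grows faster


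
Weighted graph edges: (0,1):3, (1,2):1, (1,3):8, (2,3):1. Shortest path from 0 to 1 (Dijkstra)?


Dijkstra from 0:
Distances: {0: 0, 1: 3, 2: 4, 3: 5}
Shortest distance to 1 = 3, path = [0, 1]


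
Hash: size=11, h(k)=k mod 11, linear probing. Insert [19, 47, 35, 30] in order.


Insertions: 19->slot 8; 47->slot 3; 35->slot 2; 30->slot 9
Table: [None, None, 35, 47, None, None, None, None, 19, 30, None]


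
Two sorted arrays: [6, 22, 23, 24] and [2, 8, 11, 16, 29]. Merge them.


Compare heads, take smaller each step.
Merged: [2, 6, 8, 11, 16, 22, 23, 24, 29]


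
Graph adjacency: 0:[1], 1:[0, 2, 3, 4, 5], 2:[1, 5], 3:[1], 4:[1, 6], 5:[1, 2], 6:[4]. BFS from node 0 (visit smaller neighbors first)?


BFS queue: start with [0]
Visit order: [0, 1, 2, 3, 4, 5, 6]


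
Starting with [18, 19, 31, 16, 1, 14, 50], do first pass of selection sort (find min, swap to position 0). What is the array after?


After one pass: [1, 19, 31, 16, 18, 14, 50]


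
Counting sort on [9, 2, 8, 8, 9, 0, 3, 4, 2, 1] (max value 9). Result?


Count array: [1, 1, 2, 1, 1, 0, 0, 0, 2, 2]
Reconstruct: [0, 1, 2, 2, 3, 4, 8, 8, 9, 9]


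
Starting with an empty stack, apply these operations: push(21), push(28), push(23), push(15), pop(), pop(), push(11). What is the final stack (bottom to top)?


push(21) -> [21]
push(28) -> [21, 28]
push(23) -> [21, 28, 23]
push(15) -> [21, 28, 23, 15]
pop() returns 15 -> [21, 28, 23]
pop() returns 23 -> [21, 28]
push(11) -> [21, 28, 11]
Final stack (bottom to top): [21, 28, 11]


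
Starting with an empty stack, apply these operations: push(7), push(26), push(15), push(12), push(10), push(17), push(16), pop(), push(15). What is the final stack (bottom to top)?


push(7) -> [7]
push(26) -> [7, 26]
push(15) -> [7, 26, 15]
push(12) -> [7, 26, 15, 12]
push(10) -> [7, 26, 15, 12, 10]
push(17) -> [7, 26, 15, 12, 10, 17]
push(16) -> [7, 26, 15, 12, 10, 17, 16]
pop() returns 16 -> [7, 26, 15, 12, 10, 17]
push(15) -> [7, 26, 15, 12, 10, 17, 15]
Final stack (bottom to top): [7, 26, 15, 12, 10, 17, 15]


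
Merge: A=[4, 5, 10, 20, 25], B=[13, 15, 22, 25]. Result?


Compare heads, take smaller each step.
Merged: [4, 5, 10, 13, 15, 20, 22, 25, 25]


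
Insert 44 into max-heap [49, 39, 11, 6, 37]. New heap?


Append 44: [49, 39, 11, 6, 37, 44]
Bubble up: swap idx 5(44) with idx 2(11)
Result: [49, 39, 44, 6, 37, 11]


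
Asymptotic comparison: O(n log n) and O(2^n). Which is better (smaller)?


linearithmic grows slower than exponential
O(n log n) is asymptotically smaller; O(2^n) grows faster


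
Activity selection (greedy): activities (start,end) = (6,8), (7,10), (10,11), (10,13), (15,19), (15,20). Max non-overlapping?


Greedy: pick earliest-ending, then skip overlaps.
Selected (3 activities): [(6, 8), (10, 11), (15, 19)]


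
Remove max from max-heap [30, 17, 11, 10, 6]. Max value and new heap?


Max = 30
Replace root with last, heapify down
Resulting heap: [17, 10, 11, 6]


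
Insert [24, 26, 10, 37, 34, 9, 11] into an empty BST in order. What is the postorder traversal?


Root = 24; build tree by BST insertion.
Postorder traversal: [9, 11, 10, 34, 37, 26, 24]


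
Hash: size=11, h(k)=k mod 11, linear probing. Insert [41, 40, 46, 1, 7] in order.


Insertions: 41->slot 8; 40->slot 7; 46->slot 2; 1->slot 1; 7->slot 9
Table: [None, 1, 46, None, None, None, None, 40, 41, 7, None]


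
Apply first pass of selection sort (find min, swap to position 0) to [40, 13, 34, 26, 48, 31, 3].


After one pass: [3, 13, 34, 26, 48, 31, 40]


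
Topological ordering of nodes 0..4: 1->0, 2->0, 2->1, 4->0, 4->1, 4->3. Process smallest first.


Kahn's algorithm, process smallest node first
Order: [2, 4, 1, 0, 3]


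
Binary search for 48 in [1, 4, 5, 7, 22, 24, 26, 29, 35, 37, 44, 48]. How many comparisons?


Search for 48:
[0,11] mid=5 arr[5]=24
[6,11] mid=8 arr[8]=35
[9,11] mid=10 arr[10]=44
[11,11] mid=11 arr[11]=48
Total: 4 comparisons


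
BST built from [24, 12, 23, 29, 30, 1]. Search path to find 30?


BST root = 24
Search for 30: compare at each node
Path: [24, 29, 30]


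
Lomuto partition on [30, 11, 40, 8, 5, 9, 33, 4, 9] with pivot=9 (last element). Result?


Elements <= 9 go left of pivot.
Result: [8, 5, 9, 4, 9, 40, 33, 30, 11], pivot at index 4


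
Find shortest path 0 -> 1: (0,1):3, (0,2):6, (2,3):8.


Dijkstra from 0:
Distances: {0: 0, 1: 3, 2: 6, 3: 14}
Shortest distance to 1 = 3, path = [0, 1]


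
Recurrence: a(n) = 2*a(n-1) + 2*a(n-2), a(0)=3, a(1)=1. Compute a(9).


Build bottom-up:
...a(7)=1048, a(8)=2864, a(9)=2*2864+2*1048=7824


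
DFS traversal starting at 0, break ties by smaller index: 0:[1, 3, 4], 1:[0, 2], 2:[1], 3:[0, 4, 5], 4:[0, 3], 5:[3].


DFS stack-based: start with [0]
Visit order: [0, 1, 2, 3, 4, 5]


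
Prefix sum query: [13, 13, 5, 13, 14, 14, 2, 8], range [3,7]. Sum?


Prefix sums: [0, 13, 26, 31, 44, 58, 72, 74, 82]
Sum[3..7] = prefix[8] - prefix[3] = 82 - 31 = 51


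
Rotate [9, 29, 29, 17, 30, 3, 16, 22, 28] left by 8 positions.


Left rotate by 8: [28, 9, 29, 29, 17, 30, 3, 16, 22]


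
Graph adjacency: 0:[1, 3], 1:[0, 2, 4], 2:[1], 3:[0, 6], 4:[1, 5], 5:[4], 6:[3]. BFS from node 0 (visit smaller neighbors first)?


BFS queue: start with [0]
Visit order: [0, 1, 3, 2, 4, 6, 5]


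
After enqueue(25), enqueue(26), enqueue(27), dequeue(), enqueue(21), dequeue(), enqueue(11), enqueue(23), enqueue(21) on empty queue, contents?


enqueue(25) -> [25]
enqueue(26) -> [25, 26]
enqueue(27) -> [25, 26, 27]
dequeue() returns 25 -> [26, 27]
enqueue(21) -> [26, 27, 21]
dequeue() returns 26 -> [27, 21]
enqueue(11) -> [27, 21, 11]
enqueue(23) -> [27, 21, 11, 23]
enqueue(21) -> [27, 21, 11, 23, 21]
Final queue (front to back): [27, 21, 11, 23, 21]


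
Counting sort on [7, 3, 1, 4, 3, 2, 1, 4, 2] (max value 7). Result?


Count array: [0, 2, 2, 2, 2, 0, 0, 1]
Reconstruct: [1, 1, 2, 2, 3, 3, 4, 4, 7]


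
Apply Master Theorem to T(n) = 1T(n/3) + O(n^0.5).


a=1, b=3, c=0.5. log_3(1)=0 < c=0.5. Case 3: O(n^c) = O(sqrt(n))
Complexity: O(sqrt(n))


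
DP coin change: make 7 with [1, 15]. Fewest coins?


dp[0]=0; dp[i]=1+min(dp[i-c] for c in coins)
...dp[2]=2, dp[3]=3, dp[4]=4, dp[5]=5, dp[6]=6, dp[7]=7
Minimum coins for 7 = 7


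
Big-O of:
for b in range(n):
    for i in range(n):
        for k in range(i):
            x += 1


Per nesting level: O(n) * O(n) * O(n) [triangular over i] = O(n^3)
Complexity: O(n^3)


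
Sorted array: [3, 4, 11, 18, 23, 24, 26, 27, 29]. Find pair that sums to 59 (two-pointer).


Two pointers: lo=0, hi=8
No pair sums to 59


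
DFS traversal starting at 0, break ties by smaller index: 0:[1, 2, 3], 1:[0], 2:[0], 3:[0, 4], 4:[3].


DFS stack-based: start with [0]
Visit order: [0, 1, 2, 3, 4]


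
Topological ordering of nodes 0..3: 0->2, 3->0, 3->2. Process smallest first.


Kahn's algorithm, process smallest node first
Order: [1, 3, 0, 2]


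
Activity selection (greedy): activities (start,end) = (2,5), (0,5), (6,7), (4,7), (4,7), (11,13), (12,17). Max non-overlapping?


Greedy: pick earliest-ending, then skip overlaps.
Selected (3 activities): [(2, 5), (6, 7), (11, 13)]


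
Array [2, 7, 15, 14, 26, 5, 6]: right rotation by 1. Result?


Right rotate by 1: [6, 2, 7, 15, 14, 26, 5]


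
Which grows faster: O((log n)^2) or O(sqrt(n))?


polylogarithmic grows slower than sublinear
O((log n)^2) is asymptotically smaller; O(sqrt(n)) grows faster


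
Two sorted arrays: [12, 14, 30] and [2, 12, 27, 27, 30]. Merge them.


Compare heads, take smaller each step.
Merged: [2, 12, 12, 14, 27, 27, 30, 30]


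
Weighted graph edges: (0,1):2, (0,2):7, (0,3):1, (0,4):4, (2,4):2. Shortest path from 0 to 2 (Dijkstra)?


Dijkstra from 0:
Distances: {0: 0, 1: 2, 2: 6, 3: 1, 4: 4}
Shortest distance to 2 = 6, path = [0, 4, 2]


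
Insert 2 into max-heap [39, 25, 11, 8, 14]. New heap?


Append 2: [39, 25, 11, 8, 14, 2]
Bubble up: no swaps needed
Result: [39, 25, 11, 8, 14, 2]


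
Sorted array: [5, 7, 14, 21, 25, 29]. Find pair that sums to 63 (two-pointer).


Two pointers: lo=0, hi=5
No pair sums to 63


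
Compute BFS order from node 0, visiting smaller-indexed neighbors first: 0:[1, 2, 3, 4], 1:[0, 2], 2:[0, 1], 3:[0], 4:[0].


BFS queue: start with [0]
Visit order: [0, 1, 2, 3, 4]


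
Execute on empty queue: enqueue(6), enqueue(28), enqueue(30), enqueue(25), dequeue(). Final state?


enqueue(6) -> [6]
enqueue(28) -> [6, 28]
enqueue(30) -> [6, 28, 30]
enqueue(25) -> [6, 28, 30, 25]
dequeue() returns 6 -> [28, 30, 25]
Final queue (front to back): [28, 30, 25]


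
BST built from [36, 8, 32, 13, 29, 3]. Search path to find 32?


BST root = 36
Search for 32: compare at each node
Path: [36, 8, 32]


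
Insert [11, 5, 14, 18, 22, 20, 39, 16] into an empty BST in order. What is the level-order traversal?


Root = 11; build tree by BST insertion.
Level-Order traversal: [11, 5, 14, 18, 16, 22, 20, 39]


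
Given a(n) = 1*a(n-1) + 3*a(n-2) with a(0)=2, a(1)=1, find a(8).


Build bottom-up:
...a(6)=154, a(7)=337, a(8)=1*337+3*154=799


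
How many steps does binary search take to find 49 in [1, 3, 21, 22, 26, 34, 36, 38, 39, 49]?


Search for 49:
[0,9] mid=4 arr[4]=26
[5,9] mid=7 arr[7]=38
[8,9] mid=8 arr[8]=39
[9,9] mid=9 arr[9]=49
Total: 4 comparisons


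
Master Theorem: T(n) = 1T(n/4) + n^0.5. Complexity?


a=1, b=4, c=0.5. log_4(1)=0 < c=0.5. Case 3: O(n^c) = O(sqrt(n))
Complexity: O(sqrt(n))


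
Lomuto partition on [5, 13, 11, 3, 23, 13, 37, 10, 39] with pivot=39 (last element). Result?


Elements <= 39 go left of pivot.
Result: [5, 13, 11, 3, 23, 13, 37, 10, 39], pivot at index 8


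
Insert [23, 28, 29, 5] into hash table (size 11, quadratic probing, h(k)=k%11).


Insertions: 23->slot 1; 28->slot 6; 29->slot 7; 5->slot 5
Table: [None, 23, None, None, None, 5, 28, 29, None, None, None]


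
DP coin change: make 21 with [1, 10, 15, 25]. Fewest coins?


dp[0]=0; dp[i]=1+min(dp[i-c] for c in coins)
...dp[16]=2, dp[17]=3, dp[18]=4, dp[19]=5, dp[20]=2, dp[21]=3
Minimum coins for 21 = 3


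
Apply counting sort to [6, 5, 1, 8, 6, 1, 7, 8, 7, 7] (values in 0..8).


Count array: [0, 2, 0, 0, 0, 1, 2, 3, 2]
Reconstruct: [1, 1, 5, 6, 6, 7, 7, 7, 8, 8]


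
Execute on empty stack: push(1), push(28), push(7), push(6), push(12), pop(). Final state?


push(1) -> [1]
push(28) -> [1, 28]
push(7) -> [1, 28, 7]
push(6) -> [1, 28, 7, 6]
push(12) -> [1, 28, 7, 6, 12]
pop() returns 12 -> [1, 28, 7, 6]
Final stack (bottom to top): [1, 28, 7, 6]


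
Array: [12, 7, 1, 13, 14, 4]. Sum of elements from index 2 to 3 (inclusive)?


Prefix sums: [0, 12, 19, 20, 33, 47, 51]
Sum[2..3] = prefix[4] - prefix[2] = 33 - 19 = 14


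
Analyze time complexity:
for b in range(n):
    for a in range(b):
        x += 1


Per nesting level: O(n) * O(n) [triangular over b] = O(n^2)
Complexity: O(n^2)


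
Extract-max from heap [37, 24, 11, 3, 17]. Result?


Max = 37
Replace root with last, heapify down
Resulting heap: [24, 17, 11, 3]


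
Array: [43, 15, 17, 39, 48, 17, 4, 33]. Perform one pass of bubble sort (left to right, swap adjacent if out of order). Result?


After one pass: [15, 17, 39, 43, 17, 4, 33, 48]


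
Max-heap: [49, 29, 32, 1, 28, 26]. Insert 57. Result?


Append 57: [49, 29, 32, 1, 28, 26, 57]
Bubble up: swap idx 6(57) with idx 2(32); swap idx 2(57) with idx 0(49)
Result: [57, 29, 49, 1, 28, 26, 32]


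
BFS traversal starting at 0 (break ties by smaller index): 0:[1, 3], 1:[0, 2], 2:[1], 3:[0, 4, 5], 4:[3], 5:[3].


BFS queue: start with [0]
Visit order: [0, 1, 3, 2, 4, 5]


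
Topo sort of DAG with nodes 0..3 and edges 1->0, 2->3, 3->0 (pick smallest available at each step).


Kahn's algorithm, process smallest node first
Order: [1, 2, 3, 0]


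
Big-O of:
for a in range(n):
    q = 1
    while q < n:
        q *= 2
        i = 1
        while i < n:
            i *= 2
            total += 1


Per nesting level: O(n) * O(log n) * O(log n) = O(n (log n)^2)
Complexity: O(n (log n)^2)


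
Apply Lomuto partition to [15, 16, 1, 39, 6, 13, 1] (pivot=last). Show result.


Elements <= 1 go left of pivot.
Result: [1, 1, 15, 39, 6, 13, 16], pivot at index 1


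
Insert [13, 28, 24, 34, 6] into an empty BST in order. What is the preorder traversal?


Root = 13; build tree by BST insertion.
Preorder traversal: [13, 6, 28, 24, 34]


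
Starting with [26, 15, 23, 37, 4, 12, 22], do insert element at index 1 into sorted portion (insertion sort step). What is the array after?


After one pass: [15, 26, 23, 37, 4, 12, 22]


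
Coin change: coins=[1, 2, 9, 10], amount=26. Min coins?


dp[0]=0; dp[i]=1+min(dp[i-c] for c in coins)
...dp[21]=3, dp[22]=3, dp[23]=4, dp[24]=4, dp[25]=5, dp[26]=5
Minimum coins for 26 = 5


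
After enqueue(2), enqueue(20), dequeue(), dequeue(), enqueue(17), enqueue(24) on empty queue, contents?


enqueue(2) -> [2]
enqueue(20) -> [2, 20]
dequeue() returns 2 -> [20]
dequeue() returns 20 -> []
enqueue(17) -> [17]
enqueue(24) -> [17, 24]
Final queue (front to back): [17, 24]


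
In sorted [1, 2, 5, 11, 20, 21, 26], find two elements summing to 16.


Two pointers: lo=0, hi=6
Found pair: (5, 11) summing to 16


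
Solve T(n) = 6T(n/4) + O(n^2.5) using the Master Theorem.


a=6, b=4, c=2.5. log_4(6)=1.292 < c=2.5. Case 3: O(n^c) = O(n^2.500)
Complexity: O(n^2.500)


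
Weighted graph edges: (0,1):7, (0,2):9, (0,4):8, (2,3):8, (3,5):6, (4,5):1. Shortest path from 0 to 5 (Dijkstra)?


Dijkstra from 0:
Distances: {0: 0, 1: 7, 2: 9, 3: 15, 4: 8, 5: 9}
Shortest distance to 5 = 9, path = [0, 4, 5]


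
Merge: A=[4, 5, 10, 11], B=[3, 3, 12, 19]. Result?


Compare heads, take smaller each step.
Merged: [3, 3, 4, 5, 10, 11, 12, 19]


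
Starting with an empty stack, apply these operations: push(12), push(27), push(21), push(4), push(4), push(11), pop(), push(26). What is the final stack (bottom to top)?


push(12) -> [12]
push(27) -> [12, 27]
push(21) -> [12, 27, 21]
push(4) -> [12, 27, 21, 4]
push(4) -> [12, 27, 21, 4, 4]
push(11) -> [12, 27, 21, 4, 4, 11]
pop() returns 11 -> [12, 27, 21, 4, 4]
push(26) -> [12, 27, 21, 4, 4, 26]
Final stack (bottom to top): [12, 27, 21, 4, 4, 26]


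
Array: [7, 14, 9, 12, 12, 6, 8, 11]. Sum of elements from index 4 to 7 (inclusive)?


Prefix sums: [0, 7, 21, 30, 42, 54, 60, 68, 79]
Sum[4..7] = prefix[8] - prefix[4] = 79 - 42 = 37


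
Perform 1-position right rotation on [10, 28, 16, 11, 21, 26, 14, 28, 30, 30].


Right rotate by 1: [30, 10, 28, 16, 11, 21, 26, 14, 28, 30]


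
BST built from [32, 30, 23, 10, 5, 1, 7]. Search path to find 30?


BST root = 32
Search for 30: compare at each node
Path: [32, 30]


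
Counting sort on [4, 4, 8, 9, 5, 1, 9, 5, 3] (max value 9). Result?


Count array: [0, 1, 0, 1, 2, 2, 0, 0, 1, 2]
Reconstruct: [1, 3, 4, 4, 5, 5, 8, 9, 9]


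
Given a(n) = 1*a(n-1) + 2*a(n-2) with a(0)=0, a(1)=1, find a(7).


Build bottom-up:
...a(5)=11, a(6)=21, a(7)=1*21+2*11=43


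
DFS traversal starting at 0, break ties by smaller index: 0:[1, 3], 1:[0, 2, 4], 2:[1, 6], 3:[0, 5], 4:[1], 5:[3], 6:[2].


DFS stack-based: start with [0]
Visit order: [0, 1, 2, 6, 4, 3, 5]


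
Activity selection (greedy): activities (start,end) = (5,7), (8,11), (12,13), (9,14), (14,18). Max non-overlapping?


Greedy: pick earliest-ending, then skip overlaps.
Selected (4 activities): [(5, 7), (8, 11), (12, 13), (14, 18)]


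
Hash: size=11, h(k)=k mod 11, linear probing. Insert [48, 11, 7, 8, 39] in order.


Insertions: 48->slot 4; 11->slot 0; 7->slot 7; 8->slot 8; 39->slot 6
Table: [11, None, None, None, 48, None, 39, 7, 8, None, None]


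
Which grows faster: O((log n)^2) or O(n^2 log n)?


polylogarithmic grows slower than n^2 log n
O((log n)^2) is asymptotically smaller; O(n^2 log n) grows faster


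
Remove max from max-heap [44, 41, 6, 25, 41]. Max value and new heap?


Max = 44
Replace root with last, heapify down
Resulting heap: [41, 41, 6, 25]


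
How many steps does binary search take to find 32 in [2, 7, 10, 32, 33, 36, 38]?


Search for 32:
[0,6] mid=3 arr[3]=32
Total: 1 comparisons


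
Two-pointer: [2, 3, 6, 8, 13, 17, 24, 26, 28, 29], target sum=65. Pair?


Two pointers: lo=0, hi=9
No pair sums to 65


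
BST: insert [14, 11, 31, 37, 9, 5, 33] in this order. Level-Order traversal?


Root = 14; build tree by BST insertion.
Level-Order traversal: [14, 11, 31, 9, 37, 5, 33]


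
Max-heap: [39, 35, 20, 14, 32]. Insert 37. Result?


Append 37: [39, 35, 20, 14, 32, 37]
Bubble up: swap idx 5(37) with idx 2(20)
Result: [39, 35, 37, 14, 32, 20]


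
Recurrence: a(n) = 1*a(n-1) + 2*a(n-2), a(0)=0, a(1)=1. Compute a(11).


Build bottom-up:
...a(9)=171, a(10)=341, a(11)=1*341+2*171=683


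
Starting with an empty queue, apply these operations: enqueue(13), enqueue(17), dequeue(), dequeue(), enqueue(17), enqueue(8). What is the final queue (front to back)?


enqueue(13) -> [13]
enqueue(17) -> [13, 17]
dequeue() returns 13 -> [17]
dequeue() returns 17 -> []
enqueue(17) -> [17]
enqueue(8) -> [17, 8]
Final queue (front to back): [17, 8]


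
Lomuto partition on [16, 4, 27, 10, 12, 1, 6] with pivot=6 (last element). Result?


Elements <= 6 go left of pivot.
Result: [4, 1, 6, 10, 12, 16, 27], pivot at index 2


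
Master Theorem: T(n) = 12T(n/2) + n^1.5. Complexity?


a=12, b=2, c=1.5. log_2(12)=3.585 > c=1.5. Case 1: O(n^log_b(a)) = O(n^3.585)
Complexity: O(n^3.585)


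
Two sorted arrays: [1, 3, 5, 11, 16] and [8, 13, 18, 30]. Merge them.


Compare heads, take smaller each step.
Merged: [1, 3, 5, 8, 11, 13, 16, 18, 30]


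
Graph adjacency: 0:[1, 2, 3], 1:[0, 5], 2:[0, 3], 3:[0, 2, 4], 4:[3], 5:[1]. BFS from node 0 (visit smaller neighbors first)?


BFS queue: start with [0]
Visit order: [0, 1, 2, 3, 5, 4]


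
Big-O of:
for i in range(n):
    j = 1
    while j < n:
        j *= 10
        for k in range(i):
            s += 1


Per nesting level: O(n) * O(log n) * O(n) [triangular over i] = O(n^2 log n)
Complexity: O(n^2 log n)


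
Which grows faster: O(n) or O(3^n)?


linear grows slower than exponential (base 3)
O(n) is asymptotically smaller; O(3^n) grows faster


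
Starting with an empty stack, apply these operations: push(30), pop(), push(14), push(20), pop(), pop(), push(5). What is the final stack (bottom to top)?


push(30) -> [30]
pop() returns 30 -> []
push(14) -> [14]
push(20) -> [14, 20]
pop() returns 20 -> [14]
pop() returns 14 -> []
push(5) -> [5]
Final stack (bottom to top): [5]


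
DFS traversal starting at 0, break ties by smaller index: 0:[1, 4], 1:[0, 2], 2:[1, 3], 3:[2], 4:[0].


DFS stack-based: start with [0]
Visit order: [0, 1, 2, 3, 4]


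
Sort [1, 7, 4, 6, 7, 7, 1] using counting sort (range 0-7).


Count array: [0, 2, 0, 0, 1, 0, 1, 3]
Reconstruct: [1, 1, 4, 6, 7, 7, 7]


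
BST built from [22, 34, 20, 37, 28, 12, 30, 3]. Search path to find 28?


BST root = 22
Search for 28: compare at each node
Path: [22, 34, 28]


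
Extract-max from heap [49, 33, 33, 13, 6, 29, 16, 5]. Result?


Max = 49
Replace root with last, heapify down
Resulting heap: [33, 13, 33, 5, 6, 29, 16]


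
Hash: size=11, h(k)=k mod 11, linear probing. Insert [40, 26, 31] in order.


Insertions: 40->slot 7; 26->slot 4; 31->slot 9
Table: [None, None, None, None, 26, None, None, 40, None, 31, None]


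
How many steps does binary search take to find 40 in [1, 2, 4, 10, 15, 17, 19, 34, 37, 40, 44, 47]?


Search for 40:
[0,11] mid=5 arr[5]=17
[6,11] mid=8 arr[8]=37
[9,11] mid=10 arr[10]=44
[9,9] mid=9 arr[9]=40
Total: 4 comparisons


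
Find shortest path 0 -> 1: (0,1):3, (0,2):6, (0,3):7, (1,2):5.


Dijkstra from 0:
Distances: {0: 0, 1: 3, 2: 6, 3: 7}
Shortest distance to 1 = 3, path = [0, 1]


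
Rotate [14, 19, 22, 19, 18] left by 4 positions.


Left rotate by 4: [18, 14, 19, 22, 19]


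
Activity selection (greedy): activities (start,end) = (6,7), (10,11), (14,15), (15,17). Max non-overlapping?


Greedy: pick earliest-ending, then skip overlaps.
Selected (4 activities): [(6, 7), (10, 11), (14, 15), (15, 17)]


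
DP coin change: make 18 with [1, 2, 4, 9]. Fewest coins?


dp[0]=0; dp[i]=1+min(dp[i-c] for c in coins)
...dp[13]=2, dp[14]=3, dp[15]=3, dp[16]=4, dp[17]=3, dp[18]=2
Minimum coins for 18 = 2


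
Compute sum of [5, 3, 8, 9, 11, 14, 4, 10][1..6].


Prefix sums: [0, 5, 8, 16, 25, 36, 50, 54, 64]
Sum[1..6] = prefix[7] - prefix[1] = 54 - 5 = 49


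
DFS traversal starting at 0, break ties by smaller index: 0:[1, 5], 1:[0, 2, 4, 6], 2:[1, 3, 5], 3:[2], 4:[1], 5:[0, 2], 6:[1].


DFS stack-based: start with [0]
Visit order: [0, 1, 2, 3, 5, 4, 6]


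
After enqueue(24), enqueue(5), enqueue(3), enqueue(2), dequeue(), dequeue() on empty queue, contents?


enqueue(24) -> [24]
enqueue(5) -> [24, 5]
enqueue(3) -> [24, 5, 3]
enqueue(2) -> [24, 5, 3, 2]
dequeue() returns 24 -> [5, 3, 2]
dequeue() returns 5 -> [3, 2]
Final queue (front to back): [3, 2]


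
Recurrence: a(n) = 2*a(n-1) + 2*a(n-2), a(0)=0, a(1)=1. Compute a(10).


Build bottom-up:
...a(8)=896, a(9)=2448, a(10)=2*2448+2*896=6688


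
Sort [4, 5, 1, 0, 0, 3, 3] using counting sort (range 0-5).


Count array: [2, 1, 0, 2, 1, 1]
Reconstruct: [0, 0, 1, 3, 3, 4, 5]


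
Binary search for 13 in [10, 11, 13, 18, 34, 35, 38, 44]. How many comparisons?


Search for 13:
[0,7] mid=3 arr[3]=18
[0,2] mid=1 arr[1]=11
[2,2] mid=2 arr[2]=13
Total: 3 comparisons


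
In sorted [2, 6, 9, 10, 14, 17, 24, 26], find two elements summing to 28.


Two pointers: lo=0, hi=7
Found pair: (2, 26) summing to 28


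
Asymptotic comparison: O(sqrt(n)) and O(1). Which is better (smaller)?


constant grows slower than sublinear
O(1) is asymptotically smaller; O(sqrt(n)) grows faster


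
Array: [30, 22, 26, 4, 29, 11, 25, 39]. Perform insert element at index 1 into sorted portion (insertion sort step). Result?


After one pass: [22, 30, 26, 4, 29, 11, 25, 39]


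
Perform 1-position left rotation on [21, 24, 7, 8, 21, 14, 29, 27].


Left rotate by 1: [24, 7, 8, 21, 14, 29, 27, 21]


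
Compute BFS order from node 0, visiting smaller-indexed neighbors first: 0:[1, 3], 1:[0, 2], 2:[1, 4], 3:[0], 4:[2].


BFS queue: start with [0]
Visit order: [0, 1, 3, 2, 4]


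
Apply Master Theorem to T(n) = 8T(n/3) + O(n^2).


a=8, b=3, c=2. log_3(8)=1.893 < c=2. Case 3: O(n^c) = O(n^2)
Complexity: O(n^2)


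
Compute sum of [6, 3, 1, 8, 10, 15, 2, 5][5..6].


Prefix sums: [0, 6, 9, 10, 18, 28, 43, 45, 50]
Sum[5..6] = prefix[7] - prefix[5] = 45 - 28 = 17


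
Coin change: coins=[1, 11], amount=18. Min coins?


dp[0]=0; dp[i]=1+min(dp[i-c] for c in coins)
...dp[13]=3, dp[14]=4, dp[15]=5, dp[16]=6, dp[17]=7, dp[18]=8
Minimum coins for 18 = 8


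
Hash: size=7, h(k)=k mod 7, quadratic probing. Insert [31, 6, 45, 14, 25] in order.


Insertions: 31->slot 3; 6->slot 6; 45->slot 4; 14->slot 0; 25->slot 5
Table: [14, None, None, 31, 45, 25, 6]
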